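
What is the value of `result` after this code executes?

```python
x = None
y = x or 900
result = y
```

x = None; y = 900; result = 900

900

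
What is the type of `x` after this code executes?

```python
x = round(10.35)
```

round() with no decimal places returns int

int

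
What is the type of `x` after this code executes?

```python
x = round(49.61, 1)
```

round() with decimal places returns float

float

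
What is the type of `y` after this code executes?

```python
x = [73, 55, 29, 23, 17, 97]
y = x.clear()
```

list.clear() returns None

NoneType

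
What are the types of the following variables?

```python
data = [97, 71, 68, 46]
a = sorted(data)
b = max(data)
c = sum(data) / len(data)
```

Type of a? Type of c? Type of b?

sorted() returns list; int / int = float; max of ints returns int

list, float, int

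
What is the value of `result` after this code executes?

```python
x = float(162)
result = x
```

x = 162.0; result = 162.0

162.0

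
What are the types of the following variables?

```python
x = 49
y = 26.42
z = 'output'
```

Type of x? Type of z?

x is assigned a bare integer (no decimal point), so it is an int; z is assigned a quoted string literal, so it is a str

int, str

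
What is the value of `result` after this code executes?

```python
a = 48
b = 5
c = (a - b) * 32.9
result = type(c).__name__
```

a is int; b is int; c is float; result = 'float'

'float'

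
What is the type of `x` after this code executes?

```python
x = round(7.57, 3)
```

round() with decimal places returns float

float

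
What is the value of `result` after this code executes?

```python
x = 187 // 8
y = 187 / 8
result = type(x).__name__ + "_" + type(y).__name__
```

x is int; y is float; result = 'int_float'

'int_float'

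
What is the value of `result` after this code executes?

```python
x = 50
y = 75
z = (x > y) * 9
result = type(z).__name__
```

x is int; y is int; z is int; result = 'int'

'int'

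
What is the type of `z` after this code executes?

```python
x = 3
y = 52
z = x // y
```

int // int = int

int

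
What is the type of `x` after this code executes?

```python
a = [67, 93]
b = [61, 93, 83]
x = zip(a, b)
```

zip() returns a zip object

zip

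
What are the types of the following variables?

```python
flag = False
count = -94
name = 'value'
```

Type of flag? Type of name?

flag is assigned the constant False, which has type bool; name is assigned a quoted string literal, so it is a str

bool, str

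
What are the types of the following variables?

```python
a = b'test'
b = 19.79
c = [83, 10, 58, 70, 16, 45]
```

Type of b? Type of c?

b is assigned a number with a decimal point, so it is a float; c is assigned a list literal (square brackets)

float, list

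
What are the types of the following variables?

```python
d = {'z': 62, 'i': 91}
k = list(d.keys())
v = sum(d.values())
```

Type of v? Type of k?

sum of ints is int; list() converts to list

int, list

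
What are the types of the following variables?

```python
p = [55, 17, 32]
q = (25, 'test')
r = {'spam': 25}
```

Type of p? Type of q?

p is assigned a list literal (square brackets); q is assigned a tuple (parenthesized, comma-separated values)

list, tuple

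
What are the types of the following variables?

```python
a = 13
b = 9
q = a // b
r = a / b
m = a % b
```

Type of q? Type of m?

// returns int; % of ints returns int

int, int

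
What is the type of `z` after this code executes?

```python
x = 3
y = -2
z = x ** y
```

int ** negative = float

float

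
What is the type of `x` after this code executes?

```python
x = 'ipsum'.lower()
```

str.lower() returns str

str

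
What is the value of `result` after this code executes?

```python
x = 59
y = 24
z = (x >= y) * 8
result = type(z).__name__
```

x is int; y is int; z is int; result = 'int'

'int'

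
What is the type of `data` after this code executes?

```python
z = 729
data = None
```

None has type NoneType

NoneType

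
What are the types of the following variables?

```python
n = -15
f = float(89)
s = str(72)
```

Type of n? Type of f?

n is assigned a bare integer (no decimal point), so it is an int; f is assigned the result of calling float(), which returns a float

int, float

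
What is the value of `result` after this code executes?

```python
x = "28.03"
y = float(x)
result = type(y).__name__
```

x is str; y is float; result = 'float'

'float'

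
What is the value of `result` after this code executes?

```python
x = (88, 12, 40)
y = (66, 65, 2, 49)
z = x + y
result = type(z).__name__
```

x is tuple; y is tuple; z is tuple; result = 'tuple'

'tuple'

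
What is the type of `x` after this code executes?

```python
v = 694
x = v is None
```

'is' comparison returns bool

bool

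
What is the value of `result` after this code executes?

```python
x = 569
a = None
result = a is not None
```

x = 569; a = None; result = False

False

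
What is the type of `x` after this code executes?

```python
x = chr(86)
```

chr() returns str (single char)

str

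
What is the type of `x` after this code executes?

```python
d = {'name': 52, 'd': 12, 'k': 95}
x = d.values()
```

.values() returns dict_values view

dict_values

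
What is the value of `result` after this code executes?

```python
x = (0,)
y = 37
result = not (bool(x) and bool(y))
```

x = (0,); y = 37; result = False

False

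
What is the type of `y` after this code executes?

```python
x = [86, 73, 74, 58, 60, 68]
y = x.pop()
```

list.pop() returns the popped element

int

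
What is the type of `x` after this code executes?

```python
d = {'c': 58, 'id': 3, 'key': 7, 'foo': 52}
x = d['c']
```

Accessing dict[str, int] with str key returns int

int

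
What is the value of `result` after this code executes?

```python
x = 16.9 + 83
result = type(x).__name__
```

x is float; result = 'float'

'float'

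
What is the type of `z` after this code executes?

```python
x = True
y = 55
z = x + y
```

bool + int = int (bool is subclass of int)

int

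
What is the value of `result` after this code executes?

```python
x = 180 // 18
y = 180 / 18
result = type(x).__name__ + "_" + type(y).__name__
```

x is int; y is float; result = 'int_float'

'int_float'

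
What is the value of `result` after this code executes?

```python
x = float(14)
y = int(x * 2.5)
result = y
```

x = 14.0; y = 35; result = 35

35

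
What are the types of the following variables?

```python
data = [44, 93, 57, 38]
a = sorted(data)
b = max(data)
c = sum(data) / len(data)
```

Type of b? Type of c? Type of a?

max of ints returns int; int / int = float; sorted() returns list

int, float, list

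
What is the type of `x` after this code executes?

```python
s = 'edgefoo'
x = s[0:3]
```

Slicing a str returns str

str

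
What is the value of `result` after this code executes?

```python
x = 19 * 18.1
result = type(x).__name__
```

x is float; result = 'float'

'float'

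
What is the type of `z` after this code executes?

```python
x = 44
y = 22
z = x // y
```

int // int = int

int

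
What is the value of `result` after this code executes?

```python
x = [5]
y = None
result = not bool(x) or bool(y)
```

x = [5]; y = None; result = False

False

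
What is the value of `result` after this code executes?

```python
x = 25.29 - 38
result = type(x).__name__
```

x is float; result = 'float'

'float'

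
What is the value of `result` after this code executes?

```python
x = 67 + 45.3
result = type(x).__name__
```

x is float; result = 'float'

'float'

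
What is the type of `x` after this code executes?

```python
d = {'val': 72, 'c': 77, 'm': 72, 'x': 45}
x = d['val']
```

Accessing dict[str, int] with str key returns int

int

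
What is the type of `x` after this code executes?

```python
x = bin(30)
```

bin() returns str representation

str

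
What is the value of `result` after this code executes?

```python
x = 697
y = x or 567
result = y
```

x = 697; y = 697; result = 697

697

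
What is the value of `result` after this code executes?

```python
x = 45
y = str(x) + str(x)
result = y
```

x = 45; y = '4545'; result = '4545'

'4545'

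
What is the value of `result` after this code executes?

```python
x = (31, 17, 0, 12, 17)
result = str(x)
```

x = (31, 17, 0, 12, 17); result = '(31, 17, 0, 12, 17)'

'(31, 17, 0, 12, 17)'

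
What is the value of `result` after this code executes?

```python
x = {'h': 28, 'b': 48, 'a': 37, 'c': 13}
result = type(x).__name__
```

x is dict; result = 'dict'

'dict'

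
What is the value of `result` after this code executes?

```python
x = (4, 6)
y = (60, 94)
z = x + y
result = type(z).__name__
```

x is tuple; y is tuple; z is tuple; result = 'tuple'

'tuple'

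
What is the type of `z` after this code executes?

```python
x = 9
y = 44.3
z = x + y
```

int + float = float

float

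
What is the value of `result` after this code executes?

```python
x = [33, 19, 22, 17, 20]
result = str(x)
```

x = [33, 19, 22, 17, 20]; result = '[33, 19, 22, 17, 20]'

'[33, 19, 22, 17, 20]'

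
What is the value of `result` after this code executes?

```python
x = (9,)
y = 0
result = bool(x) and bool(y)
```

x = (9,); y = 0; result = False

False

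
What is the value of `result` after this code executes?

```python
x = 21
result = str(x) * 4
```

x = 21; result = '21212121'

'21212121'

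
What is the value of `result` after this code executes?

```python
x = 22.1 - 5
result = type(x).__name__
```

x is float; result = 'float'

'float'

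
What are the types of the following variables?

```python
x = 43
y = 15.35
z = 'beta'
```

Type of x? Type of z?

x is assigned a bare integer (no decimal point), so it is an int; z is assigned a quoted string literal, so it is a str

int, str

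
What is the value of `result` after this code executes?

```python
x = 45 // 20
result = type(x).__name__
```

x is int; result = 'int'

'int'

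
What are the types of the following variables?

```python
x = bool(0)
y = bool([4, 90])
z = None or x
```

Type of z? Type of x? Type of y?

None or bool returns the bool; bool() returns bool; bool() returns bool

bool, bool, bool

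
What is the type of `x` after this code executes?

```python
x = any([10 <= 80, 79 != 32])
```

any() returns bool

bool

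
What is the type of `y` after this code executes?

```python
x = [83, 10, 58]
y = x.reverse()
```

list.reverse() returns None

NoneType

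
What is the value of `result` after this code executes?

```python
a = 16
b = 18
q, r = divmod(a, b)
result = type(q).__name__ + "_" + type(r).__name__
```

a is int; b is int; q is int; r is int; result = 'int_int'

'int_int'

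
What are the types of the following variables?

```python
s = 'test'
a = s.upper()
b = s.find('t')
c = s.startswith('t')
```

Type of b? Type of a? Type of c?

find() returns int; upper() returns str; startswith() returns bool

int, str, bool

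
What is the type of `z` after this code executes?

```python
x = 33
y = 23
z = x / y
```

int / int = float

float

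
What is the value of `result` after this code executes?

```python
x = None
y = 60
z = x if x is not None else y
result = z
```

x = None; y = 60; z = 60; result = 60

60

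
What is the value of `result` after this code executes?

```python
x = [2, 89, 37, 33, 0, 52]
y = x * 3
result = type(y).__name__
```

x is list; y is list; result = 'list'

'list'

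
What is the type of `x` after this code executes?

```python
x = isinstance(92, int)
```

isinstance() returns bool

bool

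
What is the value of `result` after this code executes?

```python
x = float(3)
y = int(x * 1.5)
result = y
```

x = 3.0; y = 4; result = 4

4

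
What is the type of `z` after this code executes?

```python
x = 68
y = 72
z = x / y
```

int / int = float

float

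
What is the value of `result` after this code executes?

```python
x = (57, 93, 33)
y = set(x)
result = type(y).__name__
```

x is tuple; y is set; result = 'set'

'set'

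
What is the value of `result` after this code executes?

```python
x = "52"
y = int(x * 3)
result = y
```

x = '52'; y = 525252; result = 525252

525252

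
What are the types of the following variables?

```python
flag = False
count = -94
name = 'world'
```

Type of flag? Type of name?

flag is assigned the constant False, which has type bool; name is assigned a quoted string literal, so it is a str

bool, str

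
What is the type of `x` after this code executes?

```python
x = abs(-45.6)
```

abs() of float returns float

float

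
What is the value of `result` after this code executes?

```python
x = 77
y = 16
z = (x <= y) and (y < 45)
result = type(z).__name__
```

x is int; y is int; z is bool; result = 'bool'

'bool'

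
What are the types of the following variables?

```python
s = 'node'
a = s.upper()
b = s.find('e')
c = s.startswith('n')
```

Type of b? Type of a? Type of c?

find() returns int; upper() returns str; startswith() returns bool

int, str, bool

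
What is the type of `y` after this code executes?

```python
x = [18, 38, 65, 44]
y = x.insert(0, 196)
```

list.insert() returns None

NoneType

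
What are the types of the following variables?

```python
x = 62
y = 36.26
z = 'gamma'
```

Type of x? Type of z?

x is assigned a bare integer (no decimal point), so it is an int; z is assigned a quoted string literal, so it is a str

int, str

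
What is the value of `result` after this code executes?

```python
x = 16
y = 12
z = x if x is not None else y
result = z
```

x = 16; y = 12; z = 16; result = 16

16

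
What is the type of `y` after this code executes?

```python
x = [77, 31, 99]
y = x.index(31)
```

list.index() returns int

int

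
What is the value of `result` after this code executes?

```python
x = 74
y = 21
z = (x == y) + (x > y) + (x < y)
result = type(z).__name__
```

x is int; y is int; z is int; result = 'int'

'int'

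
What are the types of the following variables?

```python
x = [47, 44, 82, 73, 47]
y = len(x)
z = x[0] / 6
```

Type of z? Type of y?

int / int = float; len() returns int

float, int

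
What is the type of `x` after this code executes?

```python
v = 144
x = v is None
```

'is' comparison returns bool

bool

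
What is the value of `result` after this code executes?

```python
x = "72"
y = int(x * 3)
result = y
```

x = '72'; y = 727272; result = 727272

727272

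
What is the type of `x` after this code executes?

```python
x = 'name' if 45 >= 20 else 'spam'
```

Both branches of conditional are str

str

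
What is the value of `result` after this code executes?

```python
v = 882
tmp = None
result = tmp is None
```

v = 882; tmp = None; result = True

True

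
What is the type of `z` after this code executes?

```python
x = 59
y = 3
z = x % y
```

int % int = int

int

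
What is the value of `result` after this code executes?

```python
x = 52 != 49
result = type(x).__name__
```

x is bool; result = 'bool'

'bool'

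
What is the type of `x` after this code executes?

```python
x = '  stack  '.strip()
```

str.strip() returns str

str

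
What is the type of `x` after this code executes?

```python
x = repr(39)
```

repr() returns str

str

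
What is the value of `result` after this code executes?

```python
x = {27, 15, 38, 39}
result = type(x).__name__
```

x is set; result = 'set'

'set'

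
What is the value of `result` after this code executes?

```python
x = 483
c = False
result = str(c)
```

x = 483; c = False; result = 'False'

'False'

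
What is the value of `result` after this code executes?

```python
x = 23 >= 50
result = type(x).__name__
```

x is bool; result = 'bool'

'bool'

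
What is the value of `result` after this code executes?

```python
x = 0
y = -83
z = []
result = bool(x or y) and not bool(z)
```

x = 0; y = -83; z = []; result = True

True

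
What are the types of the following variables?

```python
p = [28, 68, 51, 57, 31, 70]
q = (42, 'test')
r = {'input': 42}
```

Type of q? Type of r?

q is assigned a tuple (parenthesized, comma-separated values); r is assigned a dict literal ({key: value})

tuple, dict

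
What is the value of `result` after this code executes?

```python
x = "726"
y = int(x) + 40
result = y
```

x = '726'; y = 766; result = 766

766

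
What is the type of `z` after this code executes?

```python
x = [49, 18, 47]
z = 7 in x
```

'in' operator returns bool

bool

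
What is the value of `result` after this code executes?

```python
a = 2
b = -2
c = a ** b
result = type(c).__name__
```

a is int; b is int; c is float; result = 'float'

'float'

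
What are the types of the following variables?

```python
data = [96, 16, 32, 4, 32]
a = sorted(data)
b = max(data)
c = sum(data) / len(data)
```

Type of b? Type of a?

max of ints returns int; sorted() returns list

int, list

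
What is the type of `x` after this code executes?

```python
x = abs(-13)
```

abs() of int returns int

int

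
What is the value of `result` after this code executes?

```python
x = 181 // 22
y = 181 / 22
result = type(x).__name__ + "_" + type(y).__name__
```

x is int; y is float; result = 'int_float'

'int_float'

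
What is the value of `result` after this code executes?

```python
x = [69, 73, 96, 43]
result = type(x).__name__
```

x is list; result = 'list'

'list'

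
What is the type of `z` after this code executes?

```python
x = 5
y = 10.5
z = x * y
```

int * float = float

float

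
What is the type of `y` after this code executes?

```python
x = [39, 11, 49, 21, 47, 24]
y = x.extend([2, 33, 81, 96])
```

list.extend() returns None

NoneType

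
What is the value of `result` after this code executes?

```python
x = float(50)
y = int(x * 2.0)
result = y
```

x = 50.0; y = 100; result = 100

100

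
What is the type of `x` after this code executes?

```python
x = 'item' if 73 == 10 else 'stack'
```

Both branches of conditional are str

str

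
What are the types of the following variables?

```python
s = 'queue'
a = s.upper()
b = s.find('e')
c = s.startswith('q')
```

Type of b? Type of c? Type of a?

find() returns int; startswith() returns bool; upper() returns str

int, bool, str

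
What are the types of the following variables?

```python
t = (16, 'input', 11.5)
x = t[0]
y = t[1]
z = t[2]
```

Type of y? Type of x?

tuple[1] is str; tuple[0] is int

str, int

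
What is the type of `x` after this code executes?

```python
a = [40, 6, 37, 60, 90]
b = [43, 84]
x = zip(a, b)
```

zip() returns a zip object

zip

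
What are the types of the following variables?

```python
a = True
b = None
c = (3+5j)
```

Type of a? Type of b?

a is assigned the constant True, which has type bool; b is assigned None, whose type is NoneType

bool, NoneType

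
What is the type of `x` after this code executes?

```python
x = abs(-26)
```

abs() of int returns int

int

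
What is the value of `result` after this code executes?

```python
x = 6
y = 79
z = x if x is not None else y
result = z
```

x = 6; y = 79; z = 6; result = 6

6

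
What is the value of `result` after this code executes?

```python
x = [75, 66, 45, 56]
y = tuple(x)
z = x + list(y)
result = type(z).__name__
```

x is list; y is tuple; z is list; result = 'list'

'list'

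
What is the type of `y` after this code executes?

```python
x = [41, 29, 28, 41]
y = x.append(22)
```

list.append() returns None (mutates in place)

NoneType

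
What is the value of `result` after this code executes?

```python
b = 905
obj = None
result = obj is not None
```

b = 905; obj = None; result = False

False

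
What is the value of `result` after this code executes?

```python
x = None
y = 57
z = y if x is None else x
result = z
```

x = None; y = 57; z = 57; result = 57

57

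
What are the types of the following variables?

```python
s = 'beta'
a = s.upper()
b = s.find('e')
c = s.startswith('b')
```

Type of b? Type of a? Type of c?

find() returns int; upper() returns str; startswith() returns bool

int, str, bool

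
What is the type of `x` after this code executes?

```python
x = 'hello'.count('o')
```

str.count() returns int

int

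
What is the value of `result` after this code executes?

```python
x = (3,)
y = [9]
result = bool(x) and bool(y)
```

x = (3,); y = [9]; result = True

True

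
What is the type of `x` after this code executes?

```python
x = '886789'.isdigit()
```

str.isdigit() returns bool

bool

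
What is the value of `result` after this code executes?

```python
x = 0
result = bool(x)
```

x = 0; result = False

False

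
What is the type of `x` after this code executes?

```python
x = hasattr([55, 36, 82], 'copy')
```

hasattr() returns bool

bool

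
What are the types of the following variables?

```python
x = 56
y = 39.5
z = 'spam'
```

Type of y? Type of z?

y is assigned a number with a decimal point, so it is a float; z is assigned a quoted string literal, so it is a str

float, str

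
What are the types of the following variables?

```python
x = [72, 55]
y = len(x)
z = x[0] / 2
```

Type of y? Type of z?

len() returns int; int / int = float

int, float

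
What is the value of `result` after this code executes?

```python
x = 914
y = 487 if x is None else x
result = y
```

x = 914; y = 914; result = 914

914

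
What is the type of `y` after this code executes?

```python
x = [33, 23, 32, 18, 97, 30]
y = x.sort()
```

list.sort() returns None (mutates in place)

NoneType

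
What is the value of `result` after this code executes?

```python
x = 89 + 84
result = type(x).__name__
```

x is int; result = 'int'

'int'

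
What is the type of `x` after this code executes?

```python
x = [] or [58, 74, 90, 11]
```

'or' returns first truthy value (list)

list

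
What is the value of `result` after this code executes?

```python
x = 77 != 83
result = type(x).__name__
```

x is bool; result = 'bool'

'bool'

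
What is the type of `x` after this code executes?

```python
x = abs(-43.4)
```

abs() of float returns float

float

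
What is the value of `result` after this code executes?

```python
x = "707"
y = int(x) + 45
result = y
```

x = '707'; y = 752; result = 752

752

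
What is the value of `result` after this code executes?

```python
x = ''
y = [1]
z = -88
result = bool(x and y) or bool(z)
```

x = ''; y = [1]; z = -88; result = True

True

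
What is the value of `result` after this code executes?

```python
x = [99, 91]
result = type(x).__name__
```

x is list; result = 'list'

'list'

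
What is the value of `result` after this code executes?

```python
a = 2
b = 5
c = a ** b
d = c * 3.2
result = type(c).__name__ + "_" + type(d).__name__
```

a is int; b is int; c is int; d is float; result = 'int_float'

'int_float'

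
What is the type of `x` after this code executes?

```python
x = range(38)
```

range() returns a range object

range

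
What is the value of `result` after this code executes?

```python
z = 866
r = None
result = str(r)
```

z = 866; r = None; result = 'None'

'None'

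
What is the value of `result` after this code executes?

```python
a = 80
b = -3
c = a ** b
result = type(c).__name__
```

a is int; b is int; c is float; result = 'float'

'float'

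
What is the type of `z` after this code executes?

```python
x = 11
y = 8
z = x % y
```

int % int = int

int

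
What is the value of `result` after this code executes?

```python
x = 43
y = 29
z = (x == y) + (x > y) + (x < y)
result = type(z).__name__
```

x is int; y is int; z is int; result = 'int'

'int'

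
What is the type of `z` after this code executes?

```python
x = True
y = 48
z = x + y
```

bool + int = int (bool is subclass of int)

int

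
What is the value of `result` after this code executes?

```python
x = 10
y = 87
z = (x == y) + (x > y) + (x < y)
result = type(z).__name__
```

x is int; y is int; z is int; result = 'int'

'int'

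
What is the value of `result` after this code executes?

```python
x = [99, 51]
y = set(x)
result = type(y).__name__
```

x is list; y is set; result = 'set'

'set'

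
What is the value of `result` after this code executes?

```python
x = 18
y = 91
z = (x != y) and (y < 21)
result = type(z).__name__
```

x is int; y is int; z is bool; result = 'bool'

'bool'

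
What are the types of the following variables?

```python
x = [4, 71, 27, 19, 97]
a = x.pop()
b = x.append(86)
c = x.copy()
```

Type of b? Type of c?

append() returns None; copy() returns list

NoneType, list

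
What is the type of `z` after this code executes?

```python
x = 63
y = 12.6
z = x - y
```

int - float = float

float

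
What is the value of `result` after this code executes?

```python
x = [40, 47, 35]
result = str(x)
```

x = [40, 47, 35]; result = '[40, 47, 35]'

'[40, 47, 35]'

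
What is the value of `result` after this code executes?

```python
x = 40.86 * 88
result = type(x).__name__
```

x is float; result = 'float'

'float'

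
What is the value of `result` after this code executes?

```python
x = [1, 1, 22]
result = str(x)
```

x = [1, 1, 22]; result = '[1, 1, 22]'

'[1, 1, 22]'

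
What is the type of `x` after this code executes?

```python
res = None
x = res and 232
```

'and' returns first falsy value (None)

NoneType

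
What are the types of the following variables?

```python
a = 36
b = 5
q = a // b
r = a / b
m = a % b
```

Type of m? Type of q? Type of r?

% of ints returns int; // returns int; / returns float

int, int, float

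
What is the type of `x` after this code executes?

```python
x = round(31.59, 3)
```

round() with decimal places returns float

float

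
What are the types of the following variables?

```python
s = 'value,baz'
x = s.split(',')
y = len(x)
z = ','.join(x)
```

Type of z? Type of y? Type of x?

str.join() returns str; len() returns int; str.split() returns list

str, int, list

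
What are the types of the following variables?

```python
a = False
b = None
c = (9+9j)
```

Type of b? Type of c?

b is assigned None, whose type is NoneType; c is assigned (9+9j), an int plus an imaginary literal (j suffix), which evaluates to complex

NoneType, complex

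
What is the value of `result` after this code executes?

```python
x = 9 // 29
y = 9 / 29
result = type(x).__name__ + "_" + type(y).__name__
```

x is int; y is float; result = 'int_float'

'int_float'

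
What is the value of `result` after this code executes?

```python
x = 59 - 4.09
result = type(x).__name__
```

x is float; result = 'float'

'float'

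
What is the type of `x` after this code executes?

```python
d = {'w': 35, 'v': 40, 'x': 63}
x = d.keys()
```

.keys() returns dict_keys view

dict_keys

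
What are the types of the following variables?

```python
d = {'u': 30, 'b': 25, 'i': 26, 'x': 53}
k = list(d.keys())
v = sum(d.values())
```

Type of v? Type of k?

sum of ints is int; list() converts to list

int, list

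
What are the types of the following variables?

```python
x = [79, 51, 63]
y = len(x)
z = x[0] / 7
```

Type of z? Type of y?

int / int = float; len() returns int

float, int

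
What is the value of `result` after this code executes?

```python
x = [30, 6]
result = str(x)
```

x = [30, 6]; result = '[30, 6]'

'[30, 6]'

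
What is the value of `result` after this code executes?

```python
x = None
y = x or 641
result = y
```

x = None; y = 641; result = 641

641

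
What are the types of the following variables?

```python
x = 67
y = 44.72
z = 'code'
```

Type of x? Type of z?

x is assigned a bare integer (no decimal point), so it is an int; z is assigned a quoted string literal, so it is a str

int, str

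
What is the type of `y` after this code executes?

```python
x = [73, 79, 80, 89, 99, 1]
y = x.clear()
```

list.clear() returns None

NoneType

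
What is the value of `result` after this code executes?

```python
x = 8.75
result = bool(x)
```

x = 8.75; result = True

True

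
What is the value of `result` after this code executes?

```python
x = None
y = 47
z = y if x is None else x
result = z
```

x = None; y = 47; z = 47; result = 47

47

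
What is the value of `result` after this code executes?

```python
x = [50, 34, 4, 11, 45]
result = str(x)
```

x = [50, 34, 4, 11, 45]; result = '[50, 34, 4, 11, 45]'

'[50, 34, 4, 11, 45]'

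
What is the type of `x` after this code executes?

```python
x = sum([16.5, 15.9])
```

sum() of floats returns float

float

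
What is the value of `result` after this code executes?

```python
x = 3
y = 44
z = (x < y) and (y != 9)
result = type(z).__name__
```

x is int; y is int; z is bool; result = 'bool'

'bool'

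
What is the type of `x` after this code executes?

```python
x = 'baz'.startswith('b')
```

str.startswith() returns bool

bool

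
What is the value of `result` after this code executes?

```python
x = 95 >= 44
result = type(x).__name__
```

x is bool; result = 'bool'

'bool'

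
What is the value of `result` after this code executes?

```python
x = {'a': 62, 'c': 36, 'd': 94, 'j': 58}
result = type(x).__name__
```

x is dict; result = 'dict'

'dict'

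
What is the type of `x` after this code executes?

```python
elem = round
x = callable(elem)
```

callable() returns bool

bool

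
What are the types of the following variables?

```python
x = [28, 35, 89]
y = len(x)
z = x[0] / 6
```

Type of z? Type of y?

int / int = float; len() returns int

float, int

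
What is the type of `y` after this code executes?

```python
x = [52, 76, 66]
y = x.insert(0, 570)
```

list.insert() returns None

NoneType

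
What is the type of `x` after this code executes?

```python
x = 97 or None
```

'or' returns first truthy value

int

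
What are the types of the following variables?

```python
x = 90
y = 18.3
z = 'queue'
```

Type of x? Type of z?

x is assigned a bare integer (no decimal point), so it is an int; z is assigned a quoted string literal, so it is a str

int, str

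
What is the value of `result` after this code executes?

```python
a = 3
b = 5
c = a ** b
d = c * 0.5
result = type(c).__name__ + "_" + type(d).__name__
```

a is int; b is int; c is int; d is float; result = 'int_float'

'int_float'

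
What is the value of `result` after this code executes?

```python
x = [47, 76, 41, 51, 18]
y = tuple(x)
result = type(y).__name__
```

x is list; y is tuple; result = 'tuple'

'tuple'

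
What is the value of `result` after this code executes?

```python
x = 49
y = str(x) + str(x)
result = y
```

x = 49; y = '4949'; result = '4949'

'4949'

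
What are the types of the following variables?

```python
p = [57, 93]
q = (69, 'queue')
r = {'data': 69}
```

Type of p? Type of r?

p is assigned a list literal (square brackets); r is assigned a dict literal ({key: value})

list, dict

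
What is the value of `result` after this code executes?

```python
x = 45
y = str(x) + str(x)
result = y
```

x = 45; y = '4545'; result = '4545'

'4545'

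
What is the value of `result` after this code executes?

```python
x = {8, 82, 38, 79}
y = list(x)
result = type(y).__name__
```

x is set; y is list; result = 'list'

'list'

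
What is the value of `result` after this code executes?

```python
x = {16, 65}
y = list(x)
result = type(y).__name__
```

x is set; y is list; result = 'list'

'list'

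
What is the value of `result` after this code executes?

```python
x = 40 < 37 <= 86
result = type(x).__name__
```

x is bool; result = 'bool'

'bool'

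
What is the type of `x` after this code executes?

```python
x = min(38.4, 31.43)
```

min() of floats returns float

float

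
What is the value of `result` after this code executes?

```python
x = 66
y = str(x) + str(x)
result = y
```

x = 66; y = '6666'; result = '6666'

'6666'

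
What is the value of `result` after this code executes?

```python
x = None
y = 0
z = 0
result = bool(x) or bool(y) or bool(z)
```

x = None; y = 0; z = 0; result = False

False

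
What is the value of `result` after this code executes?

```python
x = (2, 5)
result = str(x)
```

x = (2, 5); result = '(2, 5)'

'(2, 5)'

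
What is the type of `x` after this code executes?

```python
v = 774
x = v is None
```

'is' comparison returns bool

bool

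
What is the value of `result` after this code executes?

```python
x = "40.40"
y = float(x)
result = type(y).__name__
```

x is str; y is float; result = 'float'

'float'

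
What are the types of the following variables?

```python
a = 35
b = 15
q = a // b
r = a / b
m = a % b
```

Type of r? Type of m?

/ returns float; % of ints returns int

float, int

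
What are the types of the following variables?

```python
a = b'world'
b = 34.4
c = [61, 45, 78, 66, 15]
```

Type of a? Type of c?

a is assigned a bytes literal (b'...' prefix); c is assigned a list literal (square brackets)

bytes, list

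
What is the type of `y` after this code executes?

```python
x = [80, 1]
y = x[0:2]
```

Slicing a list returns a list

list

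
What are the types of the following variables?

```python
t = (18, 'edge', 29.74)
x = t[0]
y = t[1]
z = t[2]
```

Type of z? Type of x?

tuple[2] is float; tuple[0] is int

float, int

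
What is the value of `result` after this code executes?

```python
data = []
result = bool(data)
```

data = []; result = False

False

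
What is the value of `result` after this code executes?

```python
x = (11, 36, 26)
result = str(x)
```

x = (11, 36, 26); result = '(11, 36, 26)'

'(11, 36, 26)'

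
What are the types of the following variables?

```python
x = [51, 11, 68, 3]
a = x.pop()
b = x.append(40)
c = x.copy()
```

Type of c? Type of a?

copy() returns list; pop() returns element

list, int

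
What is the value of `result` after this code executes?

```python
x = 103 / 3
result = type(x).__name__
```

x is float; result = 'float'

'float'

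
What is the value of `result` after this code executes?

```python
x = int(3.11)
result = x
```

x = 3; result = 3

3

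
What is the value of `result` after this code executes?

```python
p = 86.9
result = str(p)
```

p = 86.9; result = '86.9'

'86.9'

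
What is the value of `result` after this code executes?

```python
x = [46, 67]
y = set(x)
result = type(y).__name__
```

x is list; y is set; result = 'set'

'set'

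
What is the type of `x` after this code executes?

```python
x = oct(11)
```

oct() returns str representation

str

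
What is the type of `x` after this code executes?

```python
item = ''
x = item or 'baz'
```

'or' returns first truthy value (str)

str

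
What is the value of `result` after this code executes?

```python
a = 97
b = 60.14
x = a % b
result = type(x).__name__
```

a is int; b is float; x is float; result = 'float'

'float'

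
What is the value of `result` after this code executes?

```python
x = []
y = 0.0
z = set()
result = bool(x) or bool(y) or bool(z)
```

x = []; y = 0.0; z = set(); result = False

False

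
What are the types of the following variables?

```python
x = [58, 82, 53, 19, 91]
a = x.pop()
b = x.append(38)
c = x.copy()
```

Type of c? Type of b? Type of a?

copy() returns list; append() returns None; pop() returns element

list, NoneType, int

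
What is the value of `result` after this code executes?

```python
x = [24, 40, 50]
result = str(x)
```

x = [24, 40, 50]; result = '[24, 40, 50]'

'[24, 40, 50]'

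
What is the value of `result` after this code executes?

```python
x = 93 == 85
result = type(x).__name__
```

x is bool; result = 'bool'

'bool'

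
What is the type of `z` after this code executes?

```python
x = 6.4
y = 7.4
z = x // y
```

float // float = float

float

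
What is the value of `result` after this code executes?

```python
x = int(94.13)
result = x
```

x = 94; result = 94

94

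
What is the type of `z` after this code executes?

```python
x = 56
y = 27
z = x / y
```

int / int = float

float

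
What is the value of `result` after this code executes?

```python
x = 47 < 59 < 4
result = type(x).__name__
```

x is bool; result = 'bool'

'bool'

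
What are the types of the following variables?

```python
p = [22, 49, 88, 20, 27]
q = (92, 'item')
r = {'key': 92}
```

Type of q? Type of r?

q is assigned a tuple (parenthesized, comma-separated values); r is assigned a dict literal ({key: value})

tuple, dict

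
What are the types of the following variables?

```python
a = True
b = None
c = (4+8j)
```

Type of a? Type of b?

a is assigned the constant True, which has type bool; b is assigned None, whose type is NoneType

bool, NoneType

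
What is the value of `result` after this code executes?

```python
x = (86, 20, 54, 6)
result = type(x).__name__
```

x is tuple; result = 'tuple'

'tuple'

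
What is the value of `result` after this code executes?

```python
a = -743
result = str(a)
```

a = -743; result = '-743'

'-743'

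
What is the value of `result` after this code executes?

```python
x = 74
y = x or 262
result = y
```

x = 74; y = 74; result = 74

74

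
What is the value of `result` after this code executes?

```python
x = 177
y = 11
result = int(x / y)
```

x = 177; y = 11; result = 16

16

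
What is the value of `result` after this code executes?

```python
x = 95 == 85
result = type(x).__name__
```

x is bool; result = 'bool'

'bool'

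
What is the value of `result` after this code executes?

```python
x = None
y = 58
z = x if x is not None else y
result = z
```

x = None; y = 58; z = 58; result = 58

58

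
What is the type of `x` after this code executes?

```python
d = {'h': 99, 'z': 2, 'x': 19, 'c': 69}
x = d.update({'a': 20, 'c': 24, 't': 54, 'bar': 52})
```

dict.update() returns None

NoneType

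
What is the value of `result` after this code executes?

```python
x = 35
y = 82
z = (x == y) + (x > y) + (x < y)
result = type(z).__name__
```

x is int; y is int; z is int; result = 'int'

'int'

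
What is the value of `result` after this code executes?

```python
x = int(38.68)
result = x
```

x = 38; result = 38

38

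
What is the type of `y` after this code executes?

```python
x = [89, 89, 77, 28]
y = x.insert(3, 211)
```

list.insert() returns None

NoneType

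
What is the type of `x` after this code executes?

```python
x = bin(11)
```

bin() returns str representation

str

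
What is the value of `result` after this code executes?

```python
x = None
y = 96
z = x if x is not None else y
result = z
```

x = None; y = 96; z = 96; result = 96

96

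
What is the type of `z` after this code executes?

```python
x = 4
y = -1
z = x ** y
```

int ** negative = float

float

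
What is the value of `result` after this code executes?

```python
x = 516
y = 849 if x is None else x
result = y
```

x = 516; y = 516; result = 516

516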